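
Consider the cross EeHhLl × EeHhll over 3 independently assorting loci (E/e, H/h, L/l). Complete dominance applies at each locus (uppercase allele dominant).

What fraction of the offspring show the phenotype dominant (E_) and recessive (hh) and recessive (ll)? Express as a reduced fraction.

P(E_ hh ll) = 3/32

EeHhLl gametes: EHL×1, EHl×1, EhL×1, Ehl×1, eHL×1, eHl×1, ehL×1, ehl×1
EeHhll gametes: EHl×2, Ehl×2, eHl×2, ehl×2
EeHhLl×EeHhll grid (8·8=64): EEHHLl=2 EEHHll=2 EEHhLl=4 EEHhll=4 EEhhLl=2 EEhhll=2 EeHHLl=4 EeHHll=4 EeHhLl=8 EeHhll=8 EehhLl=4 Eehhll=4 eeHHLl=2 eeHHll=2 eeHhLl=4 eeHhll=4 eehhLl=2 eehhll=2
E_ hh ll hits 6/64; gcd=2; 6÷2/64÷2 = 3/32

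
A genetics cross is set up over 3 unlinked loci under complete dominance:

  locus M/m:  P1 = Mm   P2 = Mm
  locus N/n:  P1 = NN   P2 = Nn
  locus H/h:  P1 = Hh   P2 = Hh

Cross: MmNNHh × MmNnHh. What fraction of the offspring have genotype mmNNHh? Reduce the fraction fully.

P(mmNNHh) = 1/16

MmNNHh gametes: MNH×2, MNh×2, mNH×2, mNh×2
MmNnHh gametes: MNH×1, MNh×1, MnH×1, Mnh×1, mNH×1, mNh×1, mnH×1, mnh×1
MmNNHh×MmNnHh grid (8·8=64): MMNNHH=2 MMNNHh=4 MMNNhh=2 MMNnHH=2 MMNnHh=4 MMNnhh=2 MmNNHH=4 MmNNHh=8 MmNNhh=4 MmNnHH=4 MmNnHh=8 MmNnhh=4 mmNNHH=2 mmNNHh=4 mmNNhh=2 mmNnHH=2 mmNnHh=4 mmNnhh=2
mmNNHh hits 4/64; gcd=4; 4÷4/64÷4 = 1/16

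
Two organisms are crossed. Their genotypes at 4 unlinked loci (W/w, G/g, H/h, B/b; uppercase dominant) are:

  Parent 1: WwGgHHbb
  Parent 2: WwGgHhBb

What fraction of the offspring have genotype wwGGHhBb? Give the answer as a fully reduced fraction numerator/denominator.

WwGgHHbb gametes: WGHb×4, WgHb×4, wGHb×4, wgHb×4
WwGgHhBb gametes: WGHB×1, WGHb×1, WGhB×1, WGhb×1, WgHB×1, WgHb×1, WghB×1, Wghb×1, wGHB×1, wGHb×1, wGhB×1, wGhb×1, wgHB×1, wgHb×1, wghB×1, wghb×1
WwGgHHbb×WwGgHhBb grid (16·16=256): WWGGHHBb=4 WWGGHHbb=4 WWGGHhBb=4 WWGGHhbb=4 WWGgHHBb=8 WWGgHHbb=8 WWGgHhBb=8 WWGgHhbb=8 WWggHHBb=4 WWggHHbb=4 WWggHhBb=4 WWggHhbb=4 WwGGHHBb=8 WwGGHHbb=8 WwGGHhBb=8 WwGGHhbb=8 WwGgHHBb=16 WwGgHHbb=16 WwGgHhBb=16 WwGgHhbb=16 WwggHHBb=8 WwggHHbb=8 WwggHhBb=8 WwggHhbb=8 wwGGHHBb=4 wwGGHHbb=4 wwGGHhBb=4 wwGGHhbb=4 wwGgHHBb=8 wwGgHHbb=8 wwGgHhBb=8 wwGgHhbb=8 wwggHHBb=4 wwggHHbb=4 wwggHhBb=4 wwggHhbb=4
wwGGHhBb hits 4/256; gcd=4; 4÷4/256÷4 = 1/64

P(wwGGHhBb) = 1/64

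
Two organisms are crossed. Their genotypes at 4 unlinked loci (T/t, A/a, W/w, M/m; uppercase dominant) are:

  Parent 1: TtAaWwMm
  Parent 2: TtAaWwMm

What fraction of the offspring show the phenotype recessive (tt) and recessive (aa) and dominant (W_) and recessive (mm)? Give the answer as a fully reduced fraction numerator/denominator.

P(tt aa W_ mm) = 3/256

TtAaWwMm gametes: TAWM×1, TAWm×1, TAwM×1, TAwm×1, TaWM×1, TaWm×1, TawM×1, Tawm×1, tAWM×1, tAWm×1, tAwM×1, tAwm×1, taWM×1, taWm×1, tawM×1, tawm×1
TtAaWwMm gametes: TAWM×1, TAWm×1, TAwM×1, TAwm×1, TaWM×1, TaWm×1, TawM×1, Tawm×1, tAWM×1, tAWm×1, tAwM×1, tAwm×1, taWM×1, taWm×1, tawM×1, tawm×1
TtAaWwMm×TtAaWwMm grid (16·16=256): TTAAWWMM=1 TTAAWWMm=2 TTAAWWmm=1 TTAAWwMM=2 TTAAWwMm=4 TTAAWwmm=2 TTAAwwMM=1 TTAAwwMm=2 TTAAwwmm=1 TTAaWWMM=2 TTAaWWMm=4 TTAaWWmm=2 TTAaWwMM=4 TTAaWwMm=8 TTAaWwmm=4 TTAawwMM=2 TTAawwMm=4 TTAawwmm=2 TTaaWWMM=1 TTaaWWMm=2 TTaaWWmm=1 TTaaWwMM=2 TTaaWwMm=4 TTaaWwmm=2 TTaawwMM=1 TTaawwMm=2 TTaawwmm=1 TtAAWWMM=2 TtAAWWMm=4 TtAAWWmm=2 TtAAWwMM=4 TtAAWwMm=8 TtAAWwmm=4 TtAAwwMM=2 TtAAwwMm=4 TtAAwwmm=2 TtAaWWMM=4 TtAaWWMm=8 TtAaWWmm=4 TtAaWwMM=8 TtAaWwMm=16 TtAaWwmm=8 TtAawwMM=4 TtAawwMm=8 TtAawwmm=4 TtaaWWMM=2 TtaaWWMm=4 TtaaWWmm=2 TtaaWwMM=4 TtaaWwMm=8 TtaaWwmm=4 TtaawwMM=2 TtaawwMm=4 Ttaawwmm=2 ttAAWWMM=1 ttAAWWMm=2 ttAAWWmm=1 ttAAWwMM=2 ttAAWwMm=4 ttAAWwmm=2 ttAAwwMM=1 ttAAwwMm=2 ttAAwwmm=1 ttAaWWMM=2 ttAaWWMm=4 ttAaWWmm=2 ttAaWwMM=4 ttAaWwMm=8 ttAaWwmm=4 ttAawwMM=2 ttAawwMm=4 ttAawwmm=2 ttaaWWMM=1 ttaaWWMm=2 ttaaWWmm=1 ttaaWwMM=2 ttaaWwMm=4 ttaaWwmm=2 ttaawwMM=1 ttaawwMm=2 ttaawwmm=1
tt aa W_ mm hits 3/256; gcd=1; 3÷1/256÷1 = 3/256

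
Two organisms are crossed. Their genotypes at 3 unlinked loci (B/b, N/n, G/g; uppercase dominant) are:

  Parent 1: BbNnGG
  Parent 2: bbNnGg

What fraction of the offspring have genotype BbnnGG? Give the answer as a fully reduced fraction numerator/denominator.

BbNnGG gametes: BNG×2, BnG×2, bNG×2, bnG×2
bbNnGg gametes: bNG×2, bNg×2, bnG×2, bng×2
BbNnGG×bbNnGg grid (8·8=64): BbNNGG=4 BbNNGg=4 BbNnGG=8 BbNnGg=8 BbnnGG=4 BbnnGg=4 bbNNGG=4 bbNNGg=4 bbNnGG=8 bbNnGg=8 bbnnGG=4 bbnnGg=4
BbnnGG hits 4/64; gcd=4; 4÷4/64÷4 = 1/16

P(BbnnGG) = 1/16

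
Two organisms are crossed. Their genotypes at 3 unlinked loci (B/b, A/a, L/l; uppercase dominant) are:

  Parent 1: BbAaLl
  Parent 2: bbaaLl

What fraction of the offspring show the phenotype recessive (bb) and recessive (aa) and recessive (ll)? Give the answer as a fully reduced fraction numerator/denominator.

P(bb aa ll) = 1/16

BbAaLl gametes: BAL×1, BAl×1, BaL×1, Bal×1, bAL×1, bAl×1, baL×1, bal×1
bbaaLl gametes: baL×4, bal×4
BbAaLl×bbaaLl grid (8·8=64): BbAaLL=4 BbAaLl=8 BbAall=4 BbaaLL=4 BbaaLl=8 Bbaall=4 bbAaLL=4 bbAaLl=8 bbAall=4 bbaaLL=4 bbaaLl=8 bbaall=4
bb aa ll hits 4/64; gcd=4; 4÷4/64÷4 = 1/16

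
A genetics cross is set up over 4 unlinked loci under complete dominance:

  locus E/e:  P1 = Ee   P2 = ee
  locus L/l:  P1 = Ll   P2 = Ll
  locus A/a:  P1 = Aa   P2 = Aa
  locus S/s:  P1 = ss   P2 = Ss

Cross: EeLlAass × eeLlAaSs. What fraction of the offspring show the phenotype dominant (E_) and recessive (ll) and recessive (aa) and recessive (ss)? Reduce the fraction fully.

EeLlAass gametes: ELAs×2, ELas×2, ElAs×2, Elas×2, eLAs×2, eLas×2, elAs×2, elas×2
eeLlAaSs gametes: eLAS×2, eLAs×2, eLaS×2, eLas×2, elAS×2, elAs×2, elaS×2, elas×2
EeLlAass×eeLlAaSs grid (16·16=256): EeLLAASs=4 EeLLAAss=4 EeLLAaSs=8 EeLLAass=8 EeLLaaSs=4 EeLLaass=4 EeLlAASs=8 EeLlAAss=8 EeLlAaSs=16 EeLlAass=16 EeLlaaSs=8 EeLlaass=8 EellAASs=4 EellAAss=4 EellAaSs=8 EellAass=8 EellaaSs=4 Eellaass=4 eeLLAASs=4 eeLLAAss=4 eeLLAaSs=8 eeLLAass=8 eeLLaaSs=4 eeLLaass=4 eeLlAASs=8 eeLlAAss=8 eeLlAaSs=16 eeLlAass=16 eeLlaaSs=8 eeLlaass=8 eellAASs=4 eellAAss=4 eellAaSs=8 eellAass=8 eellaaSs=4 eellaass=4
E_ ll aa ss hits 4/256; gcd=4; 4÷4/256÷4 = 1/64

P(E_ ll aa ss) = 1/64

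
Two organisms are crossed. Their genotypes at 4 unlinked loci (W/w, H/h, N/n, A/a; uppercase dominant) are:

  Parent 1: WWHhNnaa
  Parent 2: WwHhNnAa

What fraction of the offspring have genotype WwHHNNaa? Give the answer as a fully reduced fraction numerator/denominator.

WWHhNnaa gametes: WHNa×4, WHna×4, WhNa×4, Whna×4
WwHhNnAa gametes: WHNA×1, WHNa×1, WHnA×1, WHna×1, WhNA×1, WhNa×1, WhnA×1, Whna×1, wHNA×1, wHNa×1, wHnA×1, wHna×1, whNA×1, whNa×1, whnA×1, whna×1
WWHhNnaa×WwHhNnAa grid (16·16=256): WWHHNNAa=4 WWHHNNaa=4 WWHHNnAa=8 WWHHNnaa=8 WWHHnnAa=4 WWHHnnaa=4 WWHhNNAa=8 WWHhNNaa=8 WWHhNnAa=16 WWHhNnaa=16 WWHhnnAa=8 WWHhnnaa=8 WWhhNNAa=4 WWhhNNaa=4 WWhhNnAa=8 WWhhNnaa=8 WWhhnnAa=4 WWhhnnaa=4 WwHHNNAa=4 WwHHNNaa=4 WwHHNnAa=8 WwHHNnaa=8 WwHHnnAa=4 WwHHnnaa=4 WwHhNNAa=8 WwHhNNaa=8 WwHhNnAa=16 WwHhNnaa=16 WwHhnnAa=8 WwHhnnaa=8 WwhhNNAa=4 WwhhNNaa=4 WwhhNnAa=8 WwhhNnaa=8 WwhhnnAa=4 Wwhhnnaa=4
WwHHNNaa hits 4/256; gcd=4; 4÷4/256÷4 = 1/64

P(WwHHNNaa) = 1/64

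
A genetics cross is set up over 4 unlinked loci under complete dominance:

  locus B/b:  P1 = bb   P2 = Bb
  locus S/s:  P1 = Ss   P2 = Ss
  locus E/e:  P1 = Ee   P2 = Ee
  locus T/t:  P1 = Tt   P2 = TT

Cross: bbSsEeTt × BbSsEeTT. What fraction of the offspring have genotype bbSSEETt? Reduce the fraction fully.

P(bbSSEETt) = 1/64

bbSsEeTt gametes: bSET×2, bSEt×2, bSeT×2, bSet×2, bsET×2, bsEt×2, bseT×2, bset×2
BbSsEeTT gametes: BSET×2, BSeT×2, BsET×2, BseT×2, bSET×2, bSeT×2, bsET×2, bseT×2
bbSsEeTt×BbSsEeTT grid (16·16=256): BbSSEETT=4 BbSSEETt=4 BbSSEeTT=8 BbSSEeTt=8 BbSSeeTT=4 BbSSeeTt=4 BbSsEETT=8 BbSsEETt=8 BbSsEeTT=16 BbSsEeTt=16 BbSseeTT=8 BbSseeTt=8 BbssEETT=4 BbssEETt=4 BbssEeTT=8 BbssEeTt=8 BbsseeTT=4 BbsseeTt=4 bbSSEETT=4 bbSSEETt=4 bbSSEeTT=8 bbSSEeTt=8 bbSSeeTT=4 bbSSeeTt=4 bbSsEETT=8 bbSsEETt=8 bbSsEeTT=16 bbSsEeTt=16 bbSseeTT=8 bbSseeTt=8 bbssEETT=4 bbssEETt=4 bbssEeTT=8 bbssEeTt=8 bbsseeTT=4 bbsseeTt=4
bbSSEETt hits 4/256; gcd=4; 4÷4/256÷4 = 1/64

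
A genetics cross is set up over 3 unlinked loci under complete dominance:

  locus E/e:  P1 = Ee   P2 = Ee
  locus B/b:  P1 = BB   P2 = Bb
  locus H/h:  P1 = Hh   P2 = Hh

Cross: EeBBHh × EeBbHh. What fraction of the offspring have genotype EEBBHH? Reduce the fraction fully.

P(EEBBHH) = 1/32

EeBBHh gametes: EBH×2, EBh×2, eBH×2, eBh×2
EeBbHh gametes: EBH×1, EBh×1, EbH×1, Ebh×1, eBH×1, eBh×1, ebH×1, ebh×1
EeBBHh×EeBbHh grid (8·8=64): EEBBHH=2 EEBBHh=4 EEBBhh=2 EEBbHH=2 EEBbHh=4 EEBbhh=2 EeBBHH=4 EeBBHh=8 EeBBhh=4 EeBbHH=4 EeBbHh=8 EeBbhh=4 eeBBHH=2 eeBBHh=4 eeBBhh=2 eeBbHH=2 eeBbHh=4 eeBbhh=2
EEBBHH hits 2/64; gcd=2; 2÷2/64÷2 = 1/32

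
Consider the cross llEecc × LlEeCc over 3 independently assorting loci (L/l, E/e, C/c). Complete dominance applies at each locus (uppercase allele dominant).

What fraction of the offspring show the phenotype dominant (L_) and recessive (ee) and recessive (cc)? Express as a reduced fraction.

P(L_ ee cc) = 1/16

llEecc gametes: lEc×4, lec×4
LlEeCc gametes: LEC×1, LEc×1, LeC×1, Lec×1, lEC×1, lEc×1, leC×1, lec×1
llEecc×LlEeCc grid (8·8=64): LlEECc=4 LlEEcc=4 LlEeCc=8 LlEecc=8 LleeCc=4 Lleecc=4 llEECc=4 llEEcc=4 llEeCc=8 llEecc=8 lleeCc=4 lleecc=4
L_ ee cc hits 4/64; gcd=4; 4÷4/64÷4 = 1/16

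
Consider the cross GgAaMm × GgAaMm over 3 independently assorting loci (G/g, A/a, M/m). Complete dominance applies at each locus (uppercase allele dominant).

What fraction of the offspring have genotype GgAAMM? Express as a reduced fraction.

P(GgAAMM) = 1/32

GgAaMm gametes: GAM×1, GAm×1, GaM×1, Gam×1, gAM×1, gAm×1, gaM×1, gam×1
GgAaMm gametes: GAM×1, GAm×1, GaM×1, Gam×1, gAM×1, gAm×1, gaM×1, gam×1
GgAaMm×GgAaMm grid (8·8=64): GGAAMM=1 GGAAMm=2 GGAAmm=1 GGAaMM=2 GGAaMm=4 GGAamm=2 GGaaMM=1 GGaaMm=2 GGaamm=1 GgAAMM=2 GgAAMm=4 GgAAmm=2 GgAaMM=4 GgAaMm=8 GgAamm=4 GgaaMM=2 GgaaMm=4 Ggaamm=2 ggAAMM=1 ggAAMm=2 ggAAmm=1 ggAaMM=2 ggAaMm=4 ggAamm=2 ggaaMM=1 ggaaMm=2 ggaamm=1
GgAAMM hits 2/64; gcd=2; 2÷2/64÷2 = 1/32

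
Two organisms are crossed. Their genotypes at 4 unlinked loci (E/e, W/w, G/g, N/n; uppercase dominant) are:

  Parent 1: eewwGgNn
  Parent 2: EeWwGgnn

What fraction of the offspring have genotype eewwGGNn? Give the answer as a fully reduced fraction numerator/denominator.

P(eewwGGNn) = 1/32

eewwGgNn gametes: ewGN×4, ewGn×4, ewgN×4, ewgn×4
EeWwGgnn gametes: EWGn×2, EWgn×2, EwGn×2, Ewgn×2, eWGn×2, eWgn×2, ewGn×2, ewgn×2
eewwGgNn×EeWwGgnn grid (16·16=256): EeWwGGNn=8 EeWwGGnn=8 EeWwGgNn=16 EeWwGgnn=16 EeWwggNn=8 EeWwggnn=8 EewwGGNn=8 EewwGGnn=8 EewwGgNn=16 EewwGgnn=16 EewwggNn=8 Eewwggnn=8 eeWwGGNn=8 eeWwGGnn=8 eeWwGgNn=16 eeWwGgnn=16 eeWwggNn=8 eeWwggnn=8 eewwGGNn=8 eewwGGnn=8 eewwGgNn=16 eewwGgnn=16 eewwggNn=8 eewwggnn=8
eewwGGNn hits 8/256; gcd=8; 8÷8/256÷8 = 1/32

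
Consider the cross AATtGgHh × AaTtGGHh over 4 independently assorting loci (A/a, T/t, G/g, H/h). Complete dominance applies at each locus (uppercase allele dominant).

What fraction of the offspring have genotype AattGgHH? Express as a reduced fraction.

AATtGgHh gametes: ATGH×2, ATGh×2, ATgH×2, ATgh×2, AtGH×2, AtGh×2, AtgH×2, Atgh×2
AaTtGGHh gametes: ATGH×2, ATGh×2, AtGH×2, AtGh×2, aTGH×2, aTGh×2, atGH×2, atGh×2
AATtGgHh×AaTtGGHh grid (16·16=256): AATTGGHH=4 AATTGGHh=8 AATTGGhh=4 AATTGgHH=4 AATTGgHh=8 AATTGghh=4 AATtGGHH=8 AATtGGHh=16 AATtGGhh=8 AATtGgHH=8 AATtGgHh=16 AATtGghh=8 AAttGGHH=4 AAttGGHh=8 AAttGGhh=4 AAttGgHH=4 AAttGgHh=8 AAttGghh=4 AaTTGGHH=4 AaTTGGHh=8 AaTTGGhh=4 AaTTGgHH=4 AaTTGgHh=8 AaTTGghh=4 AaTtGGHH=8 AaTtGGHh=16 AaTtGGhh=8 AaTtGgHH=8 AaTtGgHh=16 AaTtGghh=8 AattGGHH=4 AattGGHh=8 AattGGhh=4 AattGgHH=4 AattGgHh=8 AattGghh=4
AattGgHH hits 4/256; gcd=4; 4÷4/256÷4 = 1/64

P(AattGgHH) = 1/64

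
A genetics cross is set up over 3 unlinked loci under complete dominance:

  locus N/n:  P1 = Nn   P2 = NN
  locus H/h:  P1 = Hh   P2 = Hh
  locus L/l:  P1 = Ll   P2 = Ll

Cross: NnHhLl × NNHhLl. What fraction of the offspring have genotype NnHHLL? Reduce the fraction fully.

P(NnHHLL) = 1/32

NnHhLl gametes: NHL×1, NHl×1, NhL×1, Nhl×1, nHL×1, nHl×1, nhL×1, nhl×1
NNHhLl gametes: NHL×2, NHl×2, NhL×2, Nhl×2
NnHhLl×NNHhLl grid (8·8=64): NNHHLL=2 NNHHLl=4 NNHHll=2 NNHhLL=4 NNHhLl=8 NNHhll=4 NNhhLL=2 NNhhLl=4 NNhhll=2 NnHHLL=2 NnHHLl=4 NnHHll=2 NnHhLL=4 NnHhLl=8 NnHhll=4 NnhhLL=2 NnhhLl=4 Nnhhll=2
NnHHLL hits 2/64; gcd=2; 2÷2/64÷2 = 1/32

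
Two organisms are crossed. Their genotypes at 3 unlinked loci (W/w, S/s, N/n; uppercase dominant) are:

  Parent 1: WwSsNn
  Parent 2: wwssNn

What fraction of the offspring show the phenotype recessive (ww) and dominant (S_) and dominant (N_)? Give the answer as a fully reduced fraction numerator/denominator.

P(ww S_ N_) = 3/16

WwSsNn gametes: WSN×1, WSn×1, WsN×1, Wsn×1, wSN×1, wSn×1, wsN×1, wsn×1
wwssNn gametes: wsN×4, wsn×4
WwSsNn×wwssNn grid (8·8=64): WwSsNN=4 WwSsNn=8 WwSsnn=4 WwssNN=4 WwssNn=8 Wwssnn=4 wwSsNN=4 wwSsNn=8 wwSsnn=4 wwssNN=4 wwssNn=8 wwssnn=4
ww S_ N_ hits 12/64; gcd=4; 12÷4/64÷4 = 3/16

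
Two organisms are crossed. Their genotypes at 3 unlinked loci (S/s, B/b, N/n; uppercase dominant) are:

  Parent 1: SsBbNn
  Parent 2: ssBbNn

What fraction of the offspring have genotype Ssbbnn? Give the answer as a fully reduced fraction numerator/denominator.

P(Ssbbnn) = 1/32

SsBbNn gametes: SBN×1, SBn×1, SbN×1, Sbn×1, sBN×1, sBn×1, sbN×1, sbn×1
ssBbNn gametes: sBN×2, sBn×2, sbN×2, sbn×2
SsBbNn×ssBbNn grid (8·8=64): SsBBNN=2 SsBBNn=4 SsBBnn=2 SsBbNN=4 SsBbNn=8 SsBbnn=4 SsbbNN=2 SsbbNn=4 Ssbbnn=2 ssBBNN=2 ssBBNn=4 ssBBnn=2 ssBbNN=4 ssBbNn=8 ssBbnn=4 ssbbNN=2 ssbbNn=4 ssbbnn=2
Ssbbnn hits 2/64; gcd=2; 2÷2/64÷2 = 1/32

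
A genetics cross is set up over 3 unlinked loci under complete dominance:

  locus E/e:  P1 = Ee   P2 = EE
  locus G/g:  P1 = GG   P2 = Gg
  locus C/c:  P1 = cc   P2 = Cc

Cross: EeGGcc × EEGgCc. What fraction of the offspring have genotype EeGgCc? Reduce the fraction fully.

P(EeGgCc) = 1/8

EeGGcc gametes: EGc×4, eGc×4
EEGgCc gametes: EGC×2, EGc×2, EgC×2, Egc×2
EeGGcc×EEGgCc grid (8·8=64): EEGGCc=8 EEGGcc=8 EEGgCc=8 EEGgcc=8 EeGGCc=8 EeGGcc=8 EeGgCc=8 EeGgcc=8
EeGgCc hits 8/64; gcd=8; 8÷8/64÷8 = 1/8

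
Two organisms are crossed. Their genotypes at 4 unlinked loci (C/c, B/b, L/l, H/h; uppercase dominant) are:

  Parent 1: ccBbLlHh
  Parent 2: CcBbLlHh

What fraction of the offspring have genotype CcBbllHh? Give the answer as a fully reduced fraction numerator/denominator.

ccBbLlHh gametes: cBLH×2, cBLh×2, cBlH×2, cBlh×2, cbLH×2, cbLh×2, cblH×2, cblh×2
CcBbLlHh gametes: CBLH×1, CBLh×1, CBlH×1, CBlh×1, CbLH×1, CbLh×1, CblH×1, Cblh×1, cBLH×1, cBLh×1, cBlH×1, cBlh×1, cbLH×1, cbLh×1, cblH×1, cblh×1
ccBbLlHh×CcBbLlHh grid (16·16=256): CcBBLLHH=2 CcBBLLHh=4 CcBBLLhh=2 CcBBLlHH=4 CcBBLlHh=8 CcBBLlhh=4 CcBBllHH=2 CcBBllHh=4 CcBBllhh=2 CcBbLLHH=4 CcBbLLHh=8 CcBbLLhh=4 CcBbLlHH=8 CcBbLlHh=16 CcBbLlhh=8 CcBbllHH=4 CcBbllHh=8 CcBbllhh=4 CcbbLLHH=2 CcbbLLHh=4 CcbbLLhh=2 CcbbLlHH=4 CcbbLlHh=8 CcbbLlhh=4 CcbbllHH=2 CcbbllHh=4 Ccbbllhh=2 ccBBLLHH=2 ccBBLLHh=4 ccBBLLhh=2 ccBBLlHH=4 ccBBLlHh=8 ccBBLlhh=4 ccBBllHH=2 ccBBllHh=4 ccBBllhh=2 ccBbLLHH=4 ccBbLLHh=8 ccBbLLhh=4 ccBbLlHH=8 ccBbLlHh=16 ccBbLlhh=8 ccBbllHH=4 ccBbllHh=8 ccBbllhh=4 ccbbLLHH=2 ccbbLLHh=4 ccbbLLhh=2 ccbbLlHH=4 ccbbLlHh=8 ccbbLlhh=4 ccbbllHH=2 ccbbllHh=4 ccbbllhh=2
CcBbllHh hits 8/256; gcd=8; 8÷8/256÷8 = 1/32

P(CcBbllHh) = 1/32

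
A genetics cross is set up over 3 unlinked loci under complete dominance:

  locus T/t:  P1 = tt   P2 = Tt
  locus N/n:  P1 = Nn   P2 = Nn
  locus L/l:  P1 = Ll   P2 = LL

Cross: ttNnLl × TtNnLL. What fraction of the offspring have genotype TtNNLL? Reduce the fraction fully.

P(TtNNLL) = 1/16

ttNnLl gametes: tNL×2, tNl×2, tnL×2, tnl×2
TtNnLL gametes: TNL×2, TnL×2, tNL×2, tnL×2
ttNnLl×TtNnLL grid (8·8=64): TtNNLL=4 TtNNLl=4 TtNnLL=8 TtNnLl=8 TtnnLL=4 TtnnLl=4 ttNNLL=4 ttNNLl=4 ttNnLL=8 ttNnLl=8 ttnnLL=4 ttnnLl=4
TtNNLL hits 4/64; gcd=4; 4÷4/64÷4 = 1/16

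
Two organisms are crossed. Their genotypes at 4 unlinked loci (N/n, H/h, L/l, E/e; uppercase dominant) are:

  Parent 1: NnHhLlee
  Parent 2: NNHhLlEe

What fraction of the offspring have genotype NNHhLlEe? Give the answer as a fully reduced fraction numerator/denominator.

P(NNHhLlEe) = 1/16

NnHhLlee gametes: NHLe×2, NHle×2, NhLe×2, Nhle×2, nHLe×2, nHle×2, nhLe×2, nhle×2
NNHhLlEe gametes: NHLE×2, NHLe×2, NHlE×2, NHle×2, NhLE×2, NhLe×2, NhlE×2, Nhle×2
NnHhLlee×NNHhLlEe grid (16·16=256): NNHHLLEe=4 NNHHLLee=4 NNHHLlEe=8 NNHHLlee=8 NNHHllEe=4 NNHHllee=4 NNHhLLEe=8 NNHhLLee=8 NNHhLlEe=16 NNHhLlee=16 NNHhllEe=8 NNHhllee=8 NNhhLLEe=4 NNhhLLee=4 NNhhLlEe=8 NNhhLlee=8 NNhhllEe=4 NNhhllee=4 NnHHLLEe=4 NnHHLLee=4 NnHHLlEe=8 NnHHLlee=8 NnHHllEe=4 NnHHllee=4 NnHhLLEe=8 NnHhLLee=8 NnHhLlEe=16 NnHhLlee=16 NnHhllEe=8 NnHhllee=8 NnhhLLEe=4 NnhhLLee=4 NnhhLlEe=8 NnhhLlee=8 NnhhllEe=4 Nnhhllee=4
NNHhLlEe hits 16/256; gcd=16; 16÷16/256÷16 = 1/16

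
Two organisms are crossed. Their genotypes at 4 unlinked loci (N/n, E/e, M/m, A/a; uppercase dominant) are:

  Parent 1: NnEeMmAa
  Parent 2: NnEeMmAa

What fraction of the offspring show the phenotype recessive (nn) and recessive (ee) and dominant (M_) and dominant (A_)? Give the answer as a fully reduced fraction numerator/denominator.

P(nn ee M_ A_) = 9/256

NnEeMmAa gametes: NEMA×1, NEMa×1, NEmA×1, NEma×1, NeMA×1, NeMa×1, NemA×1, Nema×1, nEMA×1, nEMa×1, nEmA×1, nEma×1, neMA×1, neMa×1, nemA×1, nema×1
NnEeMmAa gametes: NEMA×1, NEMa×1, NEmA×1, NEma×1, NeMA×1, NeMa×1, NemA×1, Nema×1, nEMA×1, nEMa×1, nEmA×1, nEma×1, neMA×1, neMa×1, nemA×1, nema×1
NnEeMmAa×NnEeMmAa grid (16·16=256): NNEEMMAA=1 NNEEMMAa=2 NNEEMMaa=1 NNEEMmAA=2 NNEEMmAa=4 NNEEMmaa=2 NNEEmmAA=1 NNEEmmAa=2 NNEEmmaa=1 NNEeMMAA=2 NNEeMMAa=4 NNEeMMaa=2 NNEeMmAA=4 NNEeMmAa=8 NNEeMmaa=4 NNEemmAA=2 NNEemmAa=4 NNEemmaa=2 NNeeMMAA=1 NNeeMMAa=2 NNeeMMaa=1 NNeeMmAA=2 NNeeMmAa=4 NNeeMmaa=2 NNeemmAA=1 NNeemmAa=2 NNeemmaa=1 NnEEMMAA=2 NnEEMMAa=4 NnEEMMaa=2 NnEEMmAA=4 NnEEMmAa=8 NnEEMmaa=4 NnEEmmAA=2 NnEEmmAa=4 NnEEmmaa=2 NnEeMMAA=4 NnEeMMAa=8 NnEeMMaa=4 NnEeMmAA=8 NnEeMmAa=16 NnEeMmaa=8 NnEemmAA=4 NnEemmAa=8 NnEemmaa=4 NneeMMAA=2 NneeMMAa=4 NneeMMaa=2 NneeMmAA=4 NneeMmAa=8 NneeMmaa=4 NneemmAA=2 NneemmAa=4 Nneemmaa=2 nnEEMMAA=1 nnEEMMAa=2 nnEEMMaa=1 nnEEMmAA=2 nnEEMmAa=4 nnEEMmaa=2 nnEEmmAA=1 nnEEmmAa=2 nnEEmmaa=1 nnEeMMAA=2 nnEeMMAa=4 nnEeMMaa=2 nnEeMmAA=4 nnEeMmAa=8 nnEeMmaa=4 nnEemmAA=2 nnEemmAa=4 nnEemmaa=2 nneeMMAA=1 nneeMMAa=2 nneeMMaa=1 nneeMmAA=2 nneeMmAa=4 nneeMmaa=2 nneemmAA=1 nneemmAa=2 nneemmaa=1
nn ee M_ A_ hits 9/256; gcd=1; 9÷1/256÷1 = 9/256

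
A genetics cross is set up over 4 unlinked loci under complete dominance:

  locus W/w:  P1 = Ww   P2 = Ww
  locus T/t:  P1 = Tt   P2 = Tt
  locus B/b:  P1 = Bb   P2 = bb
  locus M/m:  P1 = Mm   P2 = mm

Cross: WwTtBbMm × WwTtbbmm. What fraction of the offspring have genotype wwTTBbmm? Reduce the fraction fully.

WwTtBbMm gametes: WTBM×1, WTBm×1, WTbM×1, WTbm×1, WtBM×1, WtBm×1, WtbM×1, Wtbm×1, wTBM×1, wTBm×1, wTbM×1, wTbm×1, wtBM×1, wtBm×1, wtbM×1, wtbm×1
WwTtbbmm gametes: WTbm×4, Wtbm×4, wTbm×4, wtbm×4
WwTtBbMm×WwTtbbmm grid (16·16=256): WWTTBbMm=4 WWTTBbmm=4 WWTTbbMm=4 WWTTbbmm=4 WWTtBbMm=8 WWTtBbmm=8 WWTtbbMm=8 WWTtbbmm=8 WWttBbMm=4 WWttBbmm=4 WWttbbMm=4 WWttbbmm=4 WwTTBbMm=8 WwTTBbmm=8 WwTTbbMm=8 WwTTbbmm=8 WwTtBbMm=16 WwTtBbmm=16 WwTtbbMm=16 WwTtbbmm=16 WwttBbMm=8 WwttBbmm=8 WwttbbMm=8 Wwttbbmm=8 wwTTBbMm=4 wwTTBbmm=4 wwTTbbMm=4 wwTTbbmm=4 wwTtBbMm=8 wwTtBbmm=8 wwTtbbMm=8 wwTtbbmm=8 wwttBbMm=4 wwttBbmm=4 wwttbbMm=4 wwttbbmm=4
wwTTBbmm hits 4/256; gcd=4; 4÷4/256÷4 = 1/64

P(wwTTBbmm) = 1/64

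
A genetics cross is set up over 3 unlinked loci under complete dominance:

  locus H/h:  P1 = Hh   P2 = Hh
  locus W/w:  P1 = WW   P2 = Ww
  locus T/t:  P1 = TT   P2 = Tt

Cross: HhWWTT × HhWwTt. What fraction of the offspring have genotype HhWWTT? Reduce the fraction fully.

P(HhWWTT) = 1/8

HhWWTT gametes: HWT×4, hWT×4
HhWwTt gametes: HWT×1, HWt×1, HwT×1, Hwt×1, hWT×1, hWt×1, hwT×1, hwt×1
HhWWTT×HhWwTt grid (8·8=64): HHWWTT=4 HHWWTt=4 HHWwTT=4 HHWwTt=4 HhWWTT=8 HhWWTt=8 HhWwTT=8 HhWwTt=8 hhWWTT=4 hhWWTt=4 hhWwTT=4 hhWwTt=4
HhWWTT hits 8/64; gcd=8; 8÷8/64÷8 = 1/8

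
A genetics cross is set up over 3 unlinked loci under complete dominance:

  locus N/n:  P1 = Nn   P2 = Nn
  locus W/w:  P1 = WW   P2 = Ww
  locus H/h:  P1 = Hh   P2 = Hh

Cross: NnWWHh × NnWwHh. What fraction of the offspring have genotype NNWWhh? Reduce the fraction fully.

NnWWHh gametes: NWH×2, NWh×2, nWH×2, nWh×2
NnWwHh gametes: NWH×1, NWh×1, NwH×1, Nwh×1, nWH×1, nWh×1, nwH×1, nwh×1
NnWWHh×NnWwHh grid (8·8=64): NNWWHH=2 NNWWHh=4 NNWWhh=2 NNWwHH=2 NNWwHh=4 NNWwhh=2 NnWWHH=4 NnWWHh=8 NnWWhh=4 NnWwHH=4 NnWwHh=8 NnWwhh=4 nnWWHH=2 nnWWHh=4 nnWWhh=2 nnWwHH=2 nnWwHh=4 nnWwhh=2
NNWWhh hits 2/64; gcd=2; 2÷2/64÷2 = 1/32

P(NNWWhh) = 1/32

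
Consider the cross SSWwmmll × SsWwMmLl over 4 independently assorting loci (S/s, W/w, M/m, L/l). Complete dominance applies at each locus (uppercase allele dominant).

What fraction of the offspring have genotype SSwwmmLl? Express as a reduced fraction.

SSWwmmll gametes: SWml×8, Swml×8
SsWwMmLl gametes: SWML×1, SWMl×1, SWmL×1, SWml×1, SwML×1, SwMl×1, SwmL×1, Swml×1, sWML×1, sWMl×1, sWmL×1, sWml×1, swML×1, swMl×1, swmL×1, swml×1
SSWwmmll×SsWwMmLl grid (16·16=256): SSWWMmLl=8 SSWWMmll=8 SSWWmmLl=8 SSWWmmll=8 SSWwMmLl=16 SSWwMmll=16 SSWwmmLl=16 SSWwmmll=16 SSwwMmLl=8 SSwwMmll=8 SSwwmmLl=8 SSwwmmll=8 SsWWMmLl=8 SsWWMmll=8 SsWWmmLl=8 SsWWmmll=8 SsWwMmLl=16 SsWwMmll=16 SsWwmmLl=16 SsWwmmll=16 SswwMmLl=8 SswwMmll=8 SswwmmLl=8 Sswwmmll=8
SSwwmmLl hits 8/256; gcd=8; 8÷8/256÷8 = 1/32

P(SSwwmmLl) = 1/32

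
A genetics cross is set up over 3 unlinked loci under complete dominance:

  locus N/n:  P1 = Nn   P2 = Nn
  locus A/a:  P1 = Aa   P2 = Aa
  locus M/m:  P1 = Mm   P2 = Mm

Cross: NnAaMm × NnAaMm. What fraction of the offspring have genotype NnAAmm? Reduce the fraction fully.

NnAaMm gametes: NAM×1, NAm×1, NaM×1, Nam×1, nAM×1, nAm×1, naM×1, nam×1
NnAaMm gametes: NAM×1, NAm×1, NaM×1, Nam×1, nAM×1, nAm×1, naM×1, nam×1
NnAaMm×NnAaMm grid (8·8=64): NNAAMM=1 NNAAMm=2 NNAAmm=1 NNAaMM=2 NNAaMm=4 NNAamm=2 NNaaMM=1 NNaaMm=2 NNaamm=1 NnAAMM=2 NnAAMm=4 NnAAmm=2 NnAaMM=4 NnAaMm=8 NnAamm=4 NnaaMM=2 NnaaMm=4 Nnaamm=2 nnAAMM=1 nnAAMm=2 nnAAmm=1 nnAaMM=2 nnAaMm=4 nnAamm=2 nnaaMM=1 nnaaMm=2 nnaamm=1
NnAAmm hits 2/64; gcd=2; 2÷2/64÷2 = 1/32

P(NnAAmm) = 1/32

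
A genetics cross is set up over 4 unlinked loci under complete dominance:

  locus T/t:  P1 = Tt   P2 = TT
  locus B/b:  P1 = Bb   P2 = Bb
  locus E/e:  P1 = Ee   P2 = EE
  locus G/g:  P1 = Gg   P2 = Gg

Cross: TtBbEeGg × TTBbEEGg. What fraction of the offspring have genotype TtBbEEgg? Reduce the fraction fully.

TtBbEeGg gametes: TBEG×1, TBEg×1, TBeG×1, TBeg×1, TbEG×1, TbEg×1, TbeG×1, Tbeg×1, tBEG×1, tBEg×1, tBeG×1, tBeg×1, tbEG×1, tbEg×1, tbeG×1, tbeg×1
TTBbEEGg gametes: TBEG×4, TBEg×4, TbEG×4, TbEg×4
TtBbEeGg×TTBbEEGg grid (16·16=256): TTBBEEGG=4 TTBBEEGg=8 TTBBEEgg=4 TTBBEeGG=4 TTBBEeGg=8 TTBBEegg=4 TTBbEEGG=8 TTBbEEGg=16 TTBbEEgg=8 TTBbEeGG=8 TTBbEeGg=16 TTBbEegg=8 TTbbEEGG=4 TTbbEEGg=8 TTbbEEgg=4 TTbbEeGG=4 TTbbEeGg=8 TTbbEegg=4 TtBBEEGG=4 TtBBEEGg=8 TtBBEEgg=4 TtBBEeGG=4 TtBBEeGg=8 TtBBEegg=4 TtBbEEGG=8 TtBbEEGg=16 TtBbEEgg=8 TtBbEeGG=8 TtBbEeGg=16 TtBbEegg=8 TtbbEEGG=4 TtbbEEGg=8 TtbbEEgg=4 TtbbEeGG=4 TtbbEeGg=8 TtbbEegg=4
TtBbEEgg hits 8/256; gcd=8; 8÷8/256÷8 = 1/32

P(TtBbEEgg) = 1/32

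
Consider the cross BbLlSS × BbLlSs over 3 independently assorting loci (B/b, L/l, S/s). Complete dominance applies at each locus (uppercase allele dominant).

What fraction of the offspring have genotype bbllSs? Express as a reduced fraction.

P(bbllSs) = 1/32

BbLlSS gametes: BLS×2, BlS×2, bLS×2, blS×2
BbLlSs gametes: BLS×1, BLs×1, BlS×1, Bls×1, bLS×1, bLs×1, blS×1, bls×1
BbLlSS×BbLlSs grid (8·8=64): BBLLSS=2 BBLLSs=2 BBLlSS=4 BBLlSs=4 BBllSS=2 BBllSs=2 BbLLSS=4 BbLLSs=4 BbLlSS=8 BbLlSs=8 BbllSS=4 BbllSs=4 bbLLSS=2 bbLLSs=2 bbLlSS=4 bbLlSs=4 bbllSS=2 bbllSs=2
bbllSs hits 2/64; gcd=2; 2÷2/64÷2 = 1/32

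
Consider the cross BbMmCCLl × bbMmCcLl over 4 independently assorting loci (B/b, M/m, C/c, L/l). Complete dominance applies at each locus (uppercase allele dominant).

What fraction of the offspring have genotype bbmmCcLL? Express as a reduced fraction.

P(bbmmCcLL) = 1/64

BbMmCCLl gametes: BMCL×2, BMCl×2, BmCL×2, BmCl×2, bMCL×2, bMCl×2, bmCL×2, bmCl×2
bbMmCcLl gametes: bMCL×2, bMCl×2, bMcL×2, bMcl×2, bmCL×2, bmCl×2, bmcL×2, bmcl×2
BbMmCCLl×bbMmCcLl grid (16·16=256): BbMMCCLL=4 BbMMCCLl=8 BbMMCCll=4 BbMMCcLL=4 BbMMCcLl=8 BbMMCcll=4 BbMmCCLL=8 BbMmCCLl=16 BbMmCCll=8 BbMmCcLL=8 BbMmCcLl=16 BbMmCcll=8 BbmmCCLL=4 BbmmCCLl=8 BbmmCCll=4 BbmmCcLL=4 BbmmCcLl=8 BbmmCcll=4 bbMMCCLL=4 bbMMCCLl=8 bbMMCCll=4 bbMMCcLL=4 bbMMCcLl=8 bbMMCcll=4 bbMmCCLL=8 bbMmCCLl=16 bbMmCCll=8 bbMmCcLL=8 bbMmCcLl=16 bbMmCcll=8 bbmmCCLL=4 bbmmCCLl=8 bbmmCCll=4 bbmmCcLL=4 bbmmCcLl=8 bbmmCcll=4
bbmmCcLL hits 4/256; gcd=4; 4÷4/256÷4 = 1/64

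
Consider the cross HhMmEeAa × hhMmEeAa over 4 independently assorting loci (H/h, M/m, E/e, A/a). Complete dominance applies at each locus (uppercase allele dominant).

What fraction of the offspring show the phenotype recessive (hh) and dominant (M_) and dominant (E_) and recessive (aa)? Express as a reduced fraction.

HhMmEeAa gametes: HMEA×1, HMEa×1, HMeA×1, HMea×1, HmEA×1, HmEa×1, HmeA×1, Hmea×1, hMEA×1, hMEa×1, hMeA×1, hMea×1, hmEA×1, hmEa×1, hmeA×1, hmea×1
hhMmEeAa gametes: hMEA×2, hMEa×2, hMeA×2, hMea×2, hmEA×2, hmEa×2, hmeA×2, hmea×2
HhMmEeAa×hhMmEeAa grid (16·16=256): HhMMEEAA=2 HhMMEEAa=4 HhMMEEaa=2 HhMMEeAA=4 HhMMEeAa=8 HhMMEeaa=4 HhMMeeAA=2 HhMMeeAa=4 HhMMeeaa=2 HhMmEEAA=4 HhMmEEAa=8 HhMmEEaa=4 HhMmEeAA=8 HhMmEeAa=16 HhMmEeaa=8 HhMmeeAA=4 HhMmeeAa=8 HhMmeeaa=4 HhmmEEAA=2 HhmmEEAa=4 HhmmEEaa=2 HhmmEeAA=4 HhmmEeAa=8 HhmmEeaa=4 HhmmeeAA=2 HhmmeeAa=4 Hhmmeeaa=2 hhMMEEAA=2 hhMMEEAa=4 hhMMEEaa=2 hhMMEeAA=4 hhMMEeAa=8 hhMMEeaa=4 hhMMeeAA=2 hhMMeeAa=4 hhMMeeaa=2 hhMmEEAA=4 hhMmEEAa=8 hhMmEEaa=4 hhMmEeAA=8 hhMmEeAa=16 hhMmEeaa=8 hhMmeeAA=4 hhMmeeAa=8 hhMmeeaa=4 hhmmEEAA=2 hhmmEEAa=4 hhmmEEaa=2 hhmmEeAA=4 hhmmEeAa=8 hhmmEeaa=4 hhmmeeAA=2 hhmmeeAa=4 hhmmeeaa=2
hh M_ E_ aa hits 18/256; gcd=2; 18÷2/256÷2 = 9/128

P(hh M_ E_ aa) = 9/128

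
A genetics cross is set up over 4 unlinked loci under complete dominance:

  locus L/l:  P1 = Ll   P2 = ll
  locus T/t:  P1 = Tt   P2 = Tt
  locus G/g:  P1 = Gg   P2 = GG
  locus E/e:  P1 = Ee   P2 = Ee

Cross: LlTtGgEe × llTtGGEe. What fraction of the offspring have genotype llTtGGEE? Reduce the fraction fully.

LlTtGgEe gametes: LTGE×1, LTGe×1, LTgE×1, LTge×1, LtGE×1, LtGe×1, LtgE×1, Ltge×1, lTGE×1, lTGe×1, lTgE×1, lTge×1, ltGE×1, ltGe×1, ltgE×1, ltge×1
llTtGGEe gametes: lTGE×4, lTGe×4, ltGE×4, ltGe×4
LlTtGgEe×llTtGGEe grid (16·16=256): LlTTGGEE=4 LlTTGGEe=8 LlTTGGee=4 LlTTGgEE=4 LlTTGgEe=8 LlTTGgee=4 LlTtGGEE=8 LlTtGGEe=16 LlTtGGee=8 LlTtGgEE=8 LlTtGgEe=16 LlTtGgee=8 LlttGGEE=4 LlttGGEe=8 LlttGGee=4 LlttGgEE=4 LlttGgEe=8 LlttGgee=4 llTTGGEE=4 llTTGGEe=8 llTTGGee=4 llTTGgEE=4 llTTGgEe=8 llTTGgee=4 llTtGGEE=8 llTtGGEe=16 llTtGGee=8 llTtGgEE=8 llTtGgEe=16 llTtGgee=8 llttGGEE=4 llttGGEe=8 llttGGee=4 llttGgEE=4 llttGgEe=8 llttGgee=4
llTtGGEE hits 8/256; gcd=8; 8÷8/256÷8 = 1/32

P(llTtGGEE) = 1/32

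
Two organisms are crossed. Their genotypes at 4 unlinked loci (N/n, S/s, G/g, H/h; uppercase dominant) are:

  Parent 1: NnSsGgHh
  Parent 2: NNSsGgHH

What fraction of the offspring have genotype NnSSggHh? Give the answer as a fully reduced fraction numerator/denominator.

P(NnSSggHh) = 1/64

NnSsGgHh gametes: NSGH×1, NSGh×1, NSgH×1, NSgh×1, NsGH×1, NsGh×1, NsgH×1, Nsgh×1, nSGH×1, nSGh×1, nSgH×1, nSgh×1, nsGH×1, nsGh×1, nsgH×1, nsgh×1
NNSsGgHH gametes: NSGH×4, NSgH×4, NsGH×4, NsgH×4
NnSsGgHh×NNSsGgHH grid (16·16=256): NNSSGGHH=4 NNSSGGHh=4 NNSSGgHH=8 NNSSGgHh=8 NNSSggHH=4 NNSSggHh=4 NNSsGGHH=8 NNSsGGHh=8 NNSsGgHH=16 NNSsGgHh=16 NNSsggHH=8 NNSsggHh=8 NNssGGHH=4 NNssGGHh=4 NNssGgHH=8 NNssGgHh=8 NNssggHH=4 NNssggHh=4 NnSSGGHH=4 NnSSGGHh=4 NnSSGgHH=8 NnSSGgHh=8 NnSSggHH=4 NnSSggHh=4 NnSsGGHH=8 NnSsGGHh=8 NnSsGgHH=16 NnSsGgHh=16 NnSsggHH=8 NnSsggHh=8 NnssGGHH=4 NnssGGHh=4 NnssGgHH=8 NnssGgHh=8 NnssggHH=4 NnssggHh=4
NnSSggHh hits 4/256; gcd=4; 4÷4/256÷4 = 1/64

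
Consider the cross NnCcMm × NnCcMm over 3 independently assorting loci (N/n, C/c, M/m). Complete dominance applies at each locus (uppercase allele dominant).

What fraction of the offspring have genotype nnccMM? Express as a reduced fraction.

P(nnccMM) = 1/64

NnCcMm gametes: NCM×1, NCm×1, NcM×1, Ncm×1, nCM×1, nCm×1, ncM×1, ncm×1
NnCcMm gametes: NCM×1, NCm×1, NcM×1, Ncm×1, nCM×1, nCm×1, ncM×1, ncm×1
NnCcMm×NnCcMm grid (8·8=64): NNCCMM=1 NNCCMm=2 NNCCmm=1 NNCcMM=2 NNCcMm=4 NNCcmm=2 NNccMM=1 NNccMm=2 NNccmm=1 NnCCMM=2 NnCCMm=4 NnCCmm=2 NnCcMM=4 NnCcMm=8 NnCcmm=4 NnccMM=2 NnccMm=4 Nnccmm=2 nnCCMM=1 nnCCMm=2 nnCCmm=1 nnCcMM=2 nnCcMm=4 nnCcmm=2 nnccMM=1 nnccMm=2 nnccmm=1
nnccMM hits 1/64; gcd=1; 1÷1/64÷1 = 1/64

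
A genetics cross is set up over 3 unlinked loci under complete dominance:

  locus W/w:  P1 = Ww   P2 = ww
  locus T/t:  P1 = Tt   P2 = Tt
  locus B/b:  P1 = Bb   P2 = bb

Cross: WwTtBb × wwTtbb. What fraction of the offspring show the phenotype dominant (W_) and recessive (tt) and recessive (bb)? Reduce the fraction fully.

P(W_ tt bb) = 1/16

WwTtBb gametes: WTB×1, WTb×1, WtB×1, Wtb×1, wTB×1, wTb×1, wtB×1, wtb×1
wwTtbb gametes: wTb×4, wtb×4
WwTtBb×wwTtbb grid (8·8=64): WwTTBb=4 WwTTbb=4 WwTtBb=8 WwTtbb=8 WwttBb=4 Wwttbb=4 wwTTBb=4 wwTTbb=4 wwTtBb=8 wwTtbb=8 wwttBb=4 wwttbb=4
W_ tt bb hits 4/64; gcd=4; 4÷4/64÷4 = 1/16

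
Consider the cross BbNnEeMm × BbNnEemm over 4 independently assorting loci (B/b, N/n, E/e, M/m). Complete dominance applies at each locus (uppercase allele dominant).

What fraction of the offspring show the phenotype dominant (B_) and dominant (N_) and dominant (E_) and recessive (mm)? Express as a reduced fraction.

BbNnEeMm gametes: BNEM×1, BNEm×1, BNeM×1, BNem×1, BnEM×1, BnEm×1, BneM×1, Bnem×1, bNEM×1, bNEm×1, bNeM×1, bNem×1, bnEM×1, bnEm×1, bneM×1, bnem×1
BbNnEemm gametes: BNEm×2, BNem×2, BnEm×2, Bnem×2, bNEm×2, bNem×2, bnEm×2, bnem×2
BbNnEeMm×BbNnEemm grid (16·16=256): BBNNEEMm=2 BBNNEEmm=2 BBNNEeMm=4 BBNNEemm=4 BBNNeeMm=2 BBNNeemm=2 BBNnEEMm=4 BBNnEEmm=4 BBNnEeMm=8 BBNnEemm=8 BBNneeMm=4 BBNneemm=4 BBnnEEMm=2 BBnnEEmm=2 BBnnEeMm=4 BBnnEemm=4 BBnneeMm=2 BBnneemm=2 BbNNEEMm=4 BbNNEEmm=4 BbNNEeMm=8 BbNNEemm=8 BbNNeeMm=4 BbNNeemm=4 BbNnEEMm=8 BbNnEEmm=8 BbNnEeMm=16 BbNnEemm=16 BbNneeMm=8 BbNneemm=8 BbnnEEMm=4 BbnnEEmm=4 BbnnEeMm=8 BbnnEemm=8 BbnneeMm=4 Bbnneemm=4 bbNNEEMm=2 bbNNEEmm=2 bbNNEeMm=4 bbNNEemm=4 bbNNeeMm=2 bbNNeemm=2 bbNnEEMm=4 bbNnEEmm=4 bbNnEeMm=8 bbNnEemm=8 bbNneeMm=4 bbNneemm=4 bbnnEEMm=2 bbnnEEmm=2 bbnnEeMm=4 bbnnEemm=4 bbnneeMm=2 bbnneemm=2
B_ N_ E_ mm hits 54/256; gcd=2; 54÷2/256÷2 = 27/128

P(B_ N_ E_ mm) = 27/128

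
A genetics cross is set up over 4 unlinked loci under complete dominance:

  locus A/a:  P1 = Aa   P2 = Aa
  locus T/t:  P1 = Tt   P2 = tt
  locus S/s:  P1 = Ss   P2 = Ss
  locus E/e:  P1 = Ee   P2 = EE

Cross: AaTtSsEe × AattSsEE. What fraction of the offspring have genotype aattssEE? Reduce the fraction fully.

AaTtSsEe gametes: ATSE×1, ATSe×1, ATsE×1, ATse×1, AtSE×1, AtSe×1, AtsE×1, Atse×1, aTSE×1, aTSe×1, aTsE×1, aTse×1, atSE×1, atSe×1, atsE×1, atse×1
AattSsEE gametes: AtSE×4, AtsE×4, atSE×4, atsE×4
AaTtSsEe×AattSsEE grid (16·16=256): AATtSSEE=4 AATtSSEe=4 AATtSsEE=8 AATtSsEe=8 AATtssEE=4 AATtssEe=4 AAttSSEE=4 AAttSSEe=4 AAttSsEE=8 AAttSsEe=8 AAttssEE=4 AAttssEe=4 AaTtSSEE=8 AaTtSSEe=8 AaTtSsEE=16 AaTtSsEe=16 AaTtssEE=8 AaTtssEe=8 AattSSEE=8 AattSSEe=8 AattSsEE=16 AattSsEe=16 AattssEE=8 AattssEe=8 aaTtSSEE=4 aaTtSSEe=4 aaTtSsEE=8 aaTtSsEe=8 aaTtssEE=4 aaTtssEe=4 aattSSEE=4 aattSSEe=4 aattSsEE=8 aattSsEe=8 aattssEE=4 aattssEe=4
aattssEE hits 4/256; gcd=4; 4÷4/256÷4 = 1/64

P(aattssEE) = 1/64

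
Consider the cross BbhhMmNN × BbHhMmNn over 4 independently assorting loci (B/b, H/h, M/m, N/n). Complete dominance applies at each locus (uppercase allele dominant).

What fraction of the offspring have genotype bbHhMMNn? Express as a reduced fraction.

BbhhMmNN gametes: BhMN×4, BhmN×4, bhMN×4, bhmN×4
BbHhMmNn gametes: BHMN×1, BHMn×1, BHmN×1, BHmn×1, BhMN×1, BhMn×1, BhmN×1, Bhmn×1, bHMN×1, bHMn×1, bHmN×1, bHmn×1, bhMN×1, bhMn×1, bhmN×1, bhmn×1
BbhhMmNN×BbHhMmNn grid (16·16=256): BBHhMMNN=4 BBHhMMNn=4 BBHhMmNN=8 BBHhMmNn=8 BBHhmmNN=4 BBHhmmNn=4 BBhhMMNN=4 BBhhMMNn=4 BBhhMmNN=8 BBhhMmNn=8 BBhhmmNN=4 BBhhmmNn=4 BbHhMMNN=8 BbHhMMNn=8 BbHhMmNN=16 BbHhMmNn=16 BbHhmmNN=8 BbHhmmNn=8 BbhhMMNN=8 BbhhMMNn=8 BbhhMmNN=16 BbhhMmNn=16 BbhhmmNN=8 BbhhmmNn=8 bbHhMMNN=4 bbHhMMNn=4 bbHhMmNN=8 bbHhMmNn=8 bbHhmmNN=4 bbHhmmNn=4 bbhhMMNN=4 bbhhMMNn=4 bbhhMmNN=8 bbhhMmNn=8 bbhhmmNN=4 bbhhmmNn=4
bbHhMMNn hits 4/256; gcd=4; 4÷4/256÷4 = 1/64

P(bbHhMMNn) = 1/64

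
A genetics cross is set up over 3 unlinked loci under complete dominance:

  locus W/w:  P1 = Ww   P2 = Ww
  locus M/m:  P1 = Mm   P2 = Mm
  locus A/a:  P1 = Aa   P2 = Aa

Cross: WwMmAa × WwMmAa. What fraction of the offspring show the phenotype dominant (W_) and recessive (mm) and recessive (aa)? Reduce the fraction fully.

P(W_ mm aa) = 3/64

WwMmAa gametes: WMA×1, WMa×1, WmA×1, Wma×1, wMA×1, wMa×1, wmA×1, wma×1
WwMmAa gametes: WMA×1, WMa×1, WmA×1, Wma×1, wMA×1, wMa×1, wmA×1, wma×1
WwMmAa×WwMmAa grid (8·8=64): WWMMAA=1 WWMMAa=2 WWMMaa=1 WWMmAA=2 WWMmAa=4 WWMmaa=2 WWmmAA=1 WWmmAa=2 WWmmaa=1 WwMMAA=2 WwMMAa=4 WwMMaa=2 WwMmAA=4 WwMmAa=8 WwMmaa=4 WwmmAA=2 WwmmAa=4 Wwmmaa=2 wwMMAA=1 wwMMAa=2 wwMMaa=1 wwMmAA=2 wwMmAa=4 wwMmaa=2 wwmmAA=1 wwmmAa=2 wwmmaa=1
W_ mm aa hits 3/64; gcd=1; 3÷1/64÷1 = 3/64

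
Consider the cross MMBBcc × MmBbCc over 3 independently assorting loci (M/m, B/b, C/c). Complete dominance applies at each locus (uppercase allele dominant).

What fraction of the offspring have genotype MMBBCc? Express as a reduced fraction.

P(MMBBCc) = 1/8

MMBBcc gametes: MBc×8
MmBbCc gametes: MBC×1, MBc×1, MbC×1, Mbc×1, mBC×1, mBc×1, mbC×1, mbc×1
MMBBcc×MmBbCc grid (8·8=64): MMBBCc=8 MMBBcc=8 MMBbCc=8 MMBbcc=8 MmBBCc=8 MmBBcc=8 MmBbCc=8 MmBbcc=8
MMBBCc hits 8/64; gcd=8; 8÷8/64÷8 = 1/8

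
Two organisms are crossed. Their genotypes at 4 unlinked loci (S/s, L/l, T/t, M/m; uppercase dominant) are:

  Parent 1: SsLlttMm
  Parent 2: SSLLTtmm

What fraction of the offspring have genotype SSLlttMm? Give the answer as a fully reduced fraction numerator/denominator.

SsLlttMm gametes: SLtM×2, SLtm×2, SltM×2, Sltm×2, sLtM×2, sLtm×2, sltM×2, sltm×2
SSLLTtmm gametes: SLTm×8, SLtm×8
SsLlttMm×SSLLTtmm grid (16·16=256): SSLLTtMm=16 SSLLTtmm=16 SSLLttMm=16 SSLLttmm=16 SSLlTtMm=16 SSLlTtmm=16 SSLlttMm=16 SSLlttmm=16 SsLLTtMm=16 SsLLTtmm=16 SsLLttMm=16 SsLLttmm=16 SsLlTtMm=16 SsLlTtmm=16 SsLlttMm=16 SsLlttmm=16
SSLlttMm hits 16/256; gcd=16; 16÷16/256÷16 = 1/16

P(SSLlttMm) = 1/16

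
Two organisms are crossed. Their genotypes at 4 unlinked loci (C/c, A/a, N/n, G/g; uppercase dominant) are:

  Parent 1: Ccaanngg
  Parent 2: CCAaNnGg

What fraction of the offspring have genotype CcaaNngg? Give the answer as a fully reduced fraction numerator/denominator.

P(CcaaNngg) = 1/16

Ccaanngg gametes: Cang×8, cang×8
CCAaNnGg gametes: CANG×2, CANg×2, CAnG×2, CAng×2, CaNG×2, CaNg×2, CanG×2, Cang×2
Ccaanngg×CCAaNnGg grid (16·16=256): CCAaNnGg=16 CCAaNngg=16 CCAannGg=16 CCAanngg=16 CCaaNnGg=16 CCaaNngg=16 CCaannGg=16 CCaanngg=16 CcAaNnGg=16 CcAaNngg=16 CcAannGg=16 CcAanngg=16 CcaaNnGg=16 CcaaNngg=16 CcaannGg=16 Ccaanngg=16
CcaaNngg hits 16/256; gcd=16; 16÷16/256÷16 = 1/16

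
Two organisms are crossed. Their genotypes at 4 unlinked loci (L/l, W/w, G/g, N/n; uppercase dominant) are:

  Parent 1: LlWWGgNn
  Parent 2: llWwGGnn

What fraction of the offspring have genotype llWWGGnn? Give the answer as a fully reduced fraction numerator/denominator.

LlWWGgNn gametes: LWGN×2, LWGn×2, LWgN×2, LWgn×2, lWGN×2, lWGn×2, lWgN×2, lWgn×2
llWwGGnn gametes: lWGn×8, lwGn×8
LlWWGgNn×llWwGGnn grid (16·16=256): LlWWGGNn=16 LlWWGGnn=16 LlWWGgNn=16 LlWWGgnn=16 LlWwGGNn=16 LlWwGGnn=16 LlWwGgNn=16 LlWwGgnn=16 llWWGGNn=16 llWWGGnn=16 llWWGgNn=16 llWWGgnn=16 llWwGGNn=16 llWwGGnn=16 llWwGgNn=16 llWwGgnn=16
llWWGGnn hits 16/256; gcd=16; 16÷16/256÷16 = 1/16

P(llWWGGnn) = 1/16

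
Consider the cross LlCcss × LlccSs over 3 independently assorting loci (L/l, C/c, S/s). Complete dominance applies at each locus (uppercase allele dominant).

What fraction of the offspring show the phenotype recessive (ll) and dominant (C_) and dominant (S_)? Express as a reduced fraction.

LlCcss gametes: LCs×2, Lcs×2, lCs×2, lcs×2
LlccSs gametes: LcS×2, Lcs×2, lcS×2, lcs×2
LlCcss×LlccSs grid (8·8=64): LLCcSs=4 LLCcss=4 LLccSs=4 LLccss=4 LlCcSs=8 LlCcss=8 LlccSs=8 Llccss=8 llCcSs=4 llCcss=4 llccSs=4 llccss=4
ll C_ S_ hits 4/64; gcd=4; 4÷4/64÷4 = 1/16

P(ll C_ S_) = 1/16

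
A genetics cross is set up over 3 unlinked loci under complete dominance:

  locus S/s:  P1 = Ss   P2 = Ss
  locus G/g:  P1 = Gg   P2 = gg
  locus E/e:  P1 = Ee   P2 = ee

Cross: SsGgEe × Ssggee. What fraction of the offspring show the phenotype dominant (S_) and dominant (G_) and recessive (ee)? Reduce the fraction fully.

SsGgEe gametes: SGE×1, SGe×1, SgE×1, Sge×1, sGE×1, sGe×1, sgE×1, sge×1
Ssggee gametes: Sge×4, sge×4
SsGgEe×Ssggee grid (8·8=64): SSGgEe=4 SSGgee=4 SSggEe=4 SSggee=4 SsGgEe=8 SsGgee=8 SsggEe=8 Ssggee=8 ssGgEe=4 ssGgee=4 ssggEe=4 ssggee=4
S_ G_ ee hits 12/64; gcd=4; 12÷4/64÷4 = 3/16

P(S_ G_ ee) = 3/16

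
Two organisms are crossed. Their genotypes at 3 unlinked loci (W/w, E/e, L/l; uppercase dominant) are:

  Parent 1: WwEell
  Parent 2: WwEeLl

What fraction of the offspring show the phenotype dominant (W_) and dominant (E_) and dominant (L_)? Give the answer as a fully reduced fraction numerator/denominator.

WwEell gametes: WEl×2, Wel×2, wEl×2, wel×2
WwEeLl gametes: WEL×1, WEl×1, WeL×1, Wel×1, wEL×1, wEl×1, weL×1, wel×1
WwEell×WwEeLl grid (8·8=64): WWEELl=2 WWEEll=2 WWEeLl=4 WWEell=4 WWeeLl=2 WWeell=2 WwEELl=4 WwEEll=4 WwEeLl=8 WwEell=8 WweeLl=4 Wweell=4 wwEELl=2 wwEEll=2 wwEeLl=4 wwEell=4 wweeLl=2 wweell=2
W_ E_ L_ hits 18/64; gcd=2; 18÷2/64÷2 = 9/32

P(W_ E_ L_) = 9/32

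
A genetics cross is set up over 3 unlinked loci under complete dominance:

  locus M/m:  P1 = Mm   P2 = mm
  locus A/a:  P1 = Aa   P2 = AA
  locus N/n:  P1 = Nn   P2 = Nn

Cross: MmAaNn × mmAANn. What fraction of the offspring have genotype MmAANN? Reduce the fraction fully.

P(MmAANN) = 1/16

MmAaNn gametes: MAN×1, MAn×1, MaN×1, Man×1, mAN×1, mAn×1, maN×1, man×1
mmAANn gametes: mAN×4, mAn×4
MmAaNn×mmAANn grid (8·8=64): MmAANN=4 MmAANn=8 MmAAnn=4 MmAaNN=4 MmAaNn=8 MmAann=4 mmAANN=4 mmAANn=8 mmAAnn=4 mmAaNN=4 mmAaNn=8 mmAann=4
MmAANN hits 4/64; gcd=4; 4÷4/64÷4 = 1/16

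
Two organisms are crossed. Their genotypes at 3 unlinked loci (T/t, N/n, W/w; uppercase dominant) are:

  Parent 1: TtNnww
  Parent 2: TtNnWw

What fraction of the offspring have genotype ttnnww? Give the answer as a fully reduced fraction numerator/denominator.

TtNnww gametes: TNw×2, Tnw×2, tNw×2, tnw×2
TtNnWw gametes: TNW×1, TNw×1, TnW×1, Tnw×1, tNW×1, tNw×1, tnW×1, tnw×1
TtNnww×TtNnWw grid (8·8=64): TTNNWw=2 TTNNww=2 TTNnWw=4 TTNnww=4 TTnnWw=2 TTnnww=2 TtNNWw=4 TtNNww=4 TtNnWw=8 TtNnww=8 TtnnWw=4 Ttnnww=4 ttNNWw=2 ttNNww=2 ttNnWw=4 ttNnww=4 ttnnWw=2 ttnnww=2
ttnnww hits 2/64; gcd=2; 2÷2/64÷2 = 1/32

P(ttnnww) = 1/32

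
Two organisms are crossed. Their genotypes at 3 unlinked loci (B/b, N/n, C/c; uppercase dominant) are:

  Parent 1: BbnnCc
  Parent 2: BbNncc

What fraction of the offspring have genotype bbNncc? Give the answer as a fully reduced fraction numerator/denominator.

BbnnCc gametes: BnC×2, Bnc×2, bnC×2, bnc×2
BbNncc gametes: BNc×2, Bnc×2, bNc×2, bnc×2
BbnnCc×BbNncc grid (8·8=64): BBNnCc=4 BBNncc=4 BBnnCc=4 BBnncc=4 BbNnCc=8 BbNncc=8 BbnnCc=8 Bbnncc=8 bbNnCc=4 bbNncc=4 bbnnCc=4 bbnncc=4
bbNncc hits 4/64; gcd=4; 4÷4/64÷4 = 1/16

P(bbNncc) = 1/16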